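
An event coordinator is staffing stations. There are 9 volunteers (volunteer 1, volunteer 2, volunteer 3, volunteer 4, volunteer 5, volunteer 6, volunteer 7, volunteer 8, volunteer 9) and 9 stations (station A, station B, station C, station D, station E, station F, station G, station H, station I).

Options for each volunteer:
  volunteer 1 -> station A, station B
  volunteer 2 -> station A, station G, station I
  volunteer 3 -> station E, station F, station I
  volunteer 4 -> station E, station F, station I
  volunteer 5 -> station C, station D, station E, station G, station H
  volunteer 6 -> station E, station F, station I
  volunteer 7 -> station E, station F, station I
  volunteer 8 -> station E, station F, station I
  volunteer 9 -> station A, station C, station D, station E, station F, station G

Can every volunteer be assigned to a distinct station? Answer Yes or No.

No

The set {volunteer 3, volunteer 4, volunteer 6, volunteer 7, volunteer 8} has only 3 neighbours ({station E, station F, station I}), so by Hall's theorem at most 7 of the 9 volunteers can be matched.
Hence no matching covers every volunteer.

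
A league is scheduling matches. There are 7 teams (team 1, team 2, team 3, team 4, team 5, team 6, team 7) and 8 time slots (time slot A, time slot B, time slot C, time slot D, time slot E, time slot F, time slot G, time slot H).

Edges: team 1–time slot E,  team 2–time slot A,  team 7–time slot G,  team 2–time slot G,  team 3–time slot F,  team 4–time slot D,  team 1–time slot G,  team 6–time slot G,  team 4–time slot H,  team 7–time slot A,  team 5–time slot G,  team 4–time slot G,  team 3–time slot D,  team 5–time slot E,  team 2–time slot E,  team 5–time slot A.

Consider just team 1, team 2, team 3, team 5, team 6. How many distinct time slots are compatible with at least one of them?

5

The union of neighbours of {team 1, team 2, team 3, team 5, team 6} is {time slot A, time slot D, time slot E, time slot F, time slot G}, which has 5 elements.
Since |N(S)| = 5 ≥ |S| = 5, Hall's condition holds for this subset.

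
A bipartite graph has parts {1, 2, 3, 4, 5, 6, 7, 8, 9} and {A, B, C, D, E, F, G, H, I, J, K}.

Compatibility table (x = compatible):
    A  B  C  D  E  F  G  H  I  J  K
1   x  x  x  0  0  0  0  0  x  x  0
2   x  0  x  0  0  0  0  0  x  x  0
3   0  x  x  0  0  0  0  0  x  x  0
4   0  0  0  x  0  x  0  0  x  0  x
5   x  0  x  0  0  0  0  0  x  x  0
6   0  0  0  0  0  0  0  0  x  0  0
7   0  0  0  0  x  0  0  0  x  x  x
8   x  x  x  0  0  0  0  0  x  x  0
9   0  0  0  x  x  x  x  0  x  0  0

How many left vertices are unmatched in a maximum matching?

1

A valid assignment of size 8: 1-A, 2-C, 3-B, 4-F, 5-J, 6-I, 7-E, 9-G.
The set {1, 2, 3, 5, 6, 8} has only 5 neighbours ({A, B, C, I, J}), so by Hall's theorem at most 8 of the 9 left vertices can be matched.
That matches 8 of the 9, leaving 1 unmatched; no matching can do better.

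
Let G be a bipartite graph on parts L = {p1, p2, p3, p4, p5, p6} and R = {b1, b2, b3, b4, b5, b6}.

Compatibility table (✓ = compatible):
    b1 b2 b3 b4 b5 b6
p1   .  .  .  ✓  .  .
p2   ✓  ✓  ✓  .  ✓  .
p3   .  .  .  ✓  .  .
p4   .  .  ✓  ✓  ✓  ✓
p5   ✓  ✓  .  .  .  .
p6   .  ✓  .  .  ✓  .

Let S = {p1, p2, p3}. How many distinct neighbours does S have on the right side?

The union of neighbours of {p1, p2, p3} is {b1, b2, b3, b4, b5}, which has 5 elements.
Since |N(S)| = 5 ≥ |S| = 3, Hall's condition holds for this subset.

5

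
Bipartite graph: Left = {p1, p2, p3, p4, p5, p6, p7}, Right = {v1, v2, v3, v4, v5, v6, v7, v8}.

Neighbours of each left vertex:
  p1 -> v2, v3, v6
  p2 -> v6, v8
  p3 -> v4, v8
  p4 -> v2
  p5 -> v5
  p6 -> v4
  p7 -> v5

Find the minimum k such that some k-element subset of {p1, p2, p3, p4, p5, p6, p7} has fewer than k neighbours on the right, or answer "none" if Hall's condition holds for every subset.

2

Take S = {p5, p7}. Its neighbourhood is {v5}, so |N(S)| = 1 < |S| = 2.
No single vertex violates Hall's condition since each has at least one neighbour, so 2 is the minimum.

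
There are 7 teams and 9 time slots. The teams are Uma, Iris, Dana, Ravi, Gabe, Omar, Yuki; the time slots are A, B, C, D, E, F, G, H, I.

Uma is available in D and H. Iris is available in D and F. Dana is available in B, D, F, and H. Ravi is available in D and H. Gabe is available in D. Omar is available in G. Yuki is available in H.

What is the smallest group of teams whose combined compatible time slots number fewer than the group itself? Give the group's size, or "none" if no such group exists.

3

Take S = {Uma, Ravi, Gabe}. Its neighbourhood is {D, H}, so |N(S)| = 2 < |S| = 3.
Every subset of size less than 3 has at least as many neighbours as members, so 3 is the minimum.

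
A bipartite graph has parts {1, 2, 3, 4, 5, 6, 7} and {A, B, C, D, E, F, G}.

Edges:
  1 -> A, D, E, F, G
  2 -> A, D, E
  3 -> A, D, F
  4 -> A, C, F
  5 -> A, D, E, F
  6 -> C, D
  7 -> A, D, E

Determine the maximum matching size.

One maximum matching: 1–G, 2–E, 3–D, 4–F, 5–A, 6–C.
The set {2, 3, 4, 5, 6, 7} has only 5 neighbours ({A, C, D, E, F}), so by Hall's theorem at most 6 of the 7 left vertices can be matched.

6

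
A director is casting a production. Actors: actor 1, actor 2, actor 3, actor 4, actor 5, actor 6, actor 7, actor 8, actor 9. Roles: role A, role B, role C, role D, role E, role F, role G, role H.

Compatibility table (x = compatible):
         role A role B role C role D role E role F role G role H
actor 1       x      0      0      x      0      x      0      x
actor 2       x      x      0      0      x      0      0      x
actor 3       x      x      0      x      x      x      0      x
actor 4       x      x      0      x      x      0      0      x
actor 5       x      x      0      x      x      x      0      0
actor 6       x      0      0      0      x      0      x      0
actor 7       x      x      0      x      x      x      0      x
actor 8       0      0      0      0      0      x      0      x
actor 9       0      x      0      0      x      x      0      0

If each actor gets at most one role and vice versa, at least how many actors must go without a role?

One maximum matching: actor 1-role D, actor 2-role E, actor 3-role H, actor 4-role A, actor 5-role B, actor 6-role G, actor 7-role F.
The set {actor 1, actor 2, actor 3, actor 4, actor 5, actor 7, actor 8, actor 9} has only 6 neighbours ({role A, role B, role D, role E, role F, role H}), so by Hall's theorem at most 7 of the 9 actors can be matched.
That matches 7 of the 9, leaving 2 unmatched; no matching can do better.

2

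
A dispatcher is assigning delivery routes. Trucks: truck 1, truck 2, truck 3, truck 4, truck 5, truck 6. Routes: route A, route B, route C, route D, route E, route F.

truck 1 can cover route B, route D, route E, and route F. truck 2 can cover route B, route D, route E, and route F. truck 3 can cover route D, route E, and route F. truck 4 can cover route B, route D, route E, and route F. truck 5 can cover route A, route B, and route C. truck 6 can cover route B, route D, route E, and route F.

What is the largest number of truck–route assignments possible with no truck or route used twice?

For example, pair truck 1-route B, truck 2-route D, truck 3-route F, truck 4-route E, truck 5-route C.
The set {truck 1, truck 2, truck 3, truck 4, truck 6} has only 4 neighbours ({route B, route D, route E, route F}), so by Hall's theorem at most 5 of the 6 trucks can be matched.

5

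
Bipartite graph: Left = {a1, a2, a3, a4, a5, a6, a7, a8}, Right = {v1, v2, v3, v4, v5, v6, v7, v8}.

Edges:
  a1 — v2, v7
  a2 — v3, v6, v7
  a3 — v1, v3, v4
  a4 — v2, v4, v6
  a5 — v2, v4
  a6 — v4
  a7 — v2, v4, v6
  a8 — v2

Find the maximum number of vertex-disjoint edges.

6

One maximum matching: a1→v7, a2→v3, a3→v1, a4→v6, a5→v2, a6→v4.
The set {a4, a5, a6, a7, a8} has only 3 neighbours ({v2, v4, v6}), so by Hall's theorem at most 6 of the 8 left vertices can be matched.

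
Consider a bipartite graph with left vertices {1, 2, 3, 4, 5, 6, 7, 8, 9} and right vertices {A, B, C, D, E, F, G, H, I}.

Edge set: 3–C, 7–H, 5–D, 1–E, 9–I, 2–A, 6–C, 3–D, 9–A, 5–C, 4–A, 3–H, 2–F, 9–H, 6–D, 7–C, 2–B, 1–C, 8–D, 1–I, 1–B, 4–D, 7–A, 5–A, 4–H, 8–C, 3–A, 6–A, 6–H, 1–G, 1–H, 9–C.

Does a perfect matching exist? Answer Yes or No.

No

The set {3, 4, 5, 6, 7, 8} has only 4 neighbours ({A, C, D, H}), so by Hall's theorem at most 7 of the 9 left vertices can be matched.
Hence no matching covers every left vertex.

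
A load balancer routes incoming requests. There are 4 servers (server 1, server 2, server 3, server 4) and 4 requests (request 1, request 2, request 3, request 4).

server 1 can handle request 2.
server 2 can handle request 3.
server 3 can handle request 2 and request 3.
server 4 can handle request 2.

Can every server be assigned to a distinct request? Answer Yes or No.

The set {server 1, server 2, server 3, server 4} has only 2 neighbours ({request 2, request 3}), so by Hall's theorem at most 2 of the 4 servers can be matched.
Hence no matching covers every server.

No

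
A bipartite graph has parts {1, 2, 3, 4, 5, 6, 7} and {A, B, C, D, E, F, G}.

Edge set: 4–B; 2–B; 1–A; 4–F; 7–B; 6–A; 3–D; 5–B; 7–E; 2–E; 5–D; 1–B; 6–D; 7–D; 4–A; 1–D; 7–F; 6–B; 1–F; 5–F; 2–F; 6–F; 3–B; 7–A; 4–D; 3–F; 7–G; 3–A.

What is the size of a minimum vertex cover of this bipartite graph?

6

A maximum matching has 6 edges (e.g. 1–A, 2–E, 3–D, 4–F, 5–B, 7–G).
By König's theorem the minimum vertex cover has the same size. One such cover is {2, 7, A, B, D, F}.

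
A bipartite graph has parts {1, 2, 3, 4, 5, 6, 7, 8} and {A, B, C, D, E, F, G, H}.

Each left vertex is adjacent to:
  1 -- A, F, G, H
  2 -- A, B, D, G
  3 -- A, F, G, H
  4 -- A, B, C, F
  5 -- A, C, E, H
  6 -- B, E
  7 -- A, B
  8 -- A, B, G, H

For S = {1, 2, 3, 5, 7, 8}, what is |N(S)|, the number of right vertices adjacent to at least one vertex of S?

The union of neighbours of {1, 2, 3, 5, 7, 8} is {A, B, C, D, E, F, G, H}, which has 8 elements.
Since |N(S)| = 8 ≥ |S| = 6, Hall's condition holds for this subset.

8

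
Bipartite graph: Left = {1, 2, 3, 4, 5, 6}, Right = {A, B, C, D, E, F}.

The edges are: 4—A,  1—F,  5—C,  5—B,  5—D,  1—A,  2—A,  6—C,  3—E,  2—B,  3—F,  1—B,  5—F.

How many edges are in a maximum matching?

For example, pair 1-F, 2-B, 3-E, 4-A, 5-D, 6-C.
This saturates every left vertex, so 6 is the maximum.

6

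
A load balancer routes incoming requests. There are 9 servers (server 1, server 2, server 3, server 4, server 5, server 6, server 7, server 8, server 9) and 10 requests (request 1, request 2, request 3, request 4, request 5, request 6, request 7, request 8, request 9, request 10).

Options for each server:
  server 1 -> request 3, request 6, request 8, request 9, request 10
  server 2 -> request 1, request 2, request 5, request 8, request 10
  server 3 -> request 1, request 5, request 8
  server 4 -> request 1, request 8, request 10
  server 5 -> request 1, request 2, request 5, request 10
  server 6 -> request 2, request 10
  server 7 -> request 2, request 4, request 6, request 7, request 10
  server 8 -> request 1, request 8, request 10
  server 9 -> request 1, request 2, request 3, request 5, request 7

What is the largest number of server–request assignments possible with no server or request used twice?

8

A valid assignment of size 8: server 1→request 9, server 2→request 10, server 3→request 8, server 4→request 1, server 5→request 5, server 6→request 2, server 7→request 6, server 9→request 7.
The set {server 2, server 3, server 4, server 5, server 6, server 8} has only 5 neighbours ({request 1, request 10, request 2, request 5, request 8}), so by Hall's theorem at most 8 of the 9 servers can be matched.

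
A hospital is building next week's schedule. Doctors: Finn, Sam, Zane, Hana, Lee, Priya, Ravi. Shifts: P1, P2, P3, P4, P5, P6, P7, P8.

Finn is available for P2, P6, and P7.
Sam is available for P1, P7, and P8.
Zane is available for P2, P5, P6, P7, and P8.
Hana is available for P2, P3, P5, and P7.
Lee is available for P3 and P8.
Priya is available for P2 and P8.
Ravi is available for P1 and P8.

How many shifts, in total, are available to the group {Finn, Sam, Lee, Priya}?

6

The union of neighbours of {Finn, Sam, Lee, Priya} is {P1, P2, P3, P6, P7, P8}, which has 6 elements.
Since |N(S)| = 6 ≥ |S| = 4, Hall's condition holds for this subset.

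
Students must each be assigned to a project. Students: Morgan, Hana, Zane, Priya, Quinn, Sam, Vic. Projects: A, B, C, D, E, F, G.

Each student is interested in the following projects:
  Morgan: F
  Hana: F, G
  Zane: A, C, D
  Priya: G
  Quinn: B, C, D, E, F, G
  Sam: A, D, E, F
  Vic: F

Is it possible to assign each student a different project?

The set {Morgan, Hana, Priya, Vic} has only 2 neighbours ({F, G}), so by Hall's theorem at most 5 of the 7 students can be matched.
Hence no matching covers every student.

No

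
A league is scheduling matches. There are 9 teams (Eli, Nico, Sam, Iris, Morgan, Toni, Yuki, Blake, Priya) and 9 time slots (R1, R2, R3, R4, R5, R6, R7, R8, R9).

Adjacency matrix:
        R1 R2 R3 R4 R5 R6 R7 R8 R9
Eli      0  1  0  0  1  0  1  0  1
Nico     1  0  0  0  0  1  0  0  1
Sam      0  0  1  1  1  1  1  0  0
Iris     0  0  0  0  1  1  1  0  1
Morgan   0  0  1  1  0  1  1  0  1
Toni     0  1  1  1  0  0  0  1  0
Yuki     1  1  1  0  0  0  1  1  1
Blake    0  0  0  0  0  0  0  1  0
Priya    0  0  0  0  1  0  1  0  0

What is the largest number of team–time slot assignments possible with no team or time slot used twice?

9

For example, pair Eli-R9, Nico-R1, Sam-R3, Iris-R5, Morgan-R6, Toni-R4, Yuki-R2, Blake-R8, Priya-R7.
This saturates every team, so 9 is the maximum.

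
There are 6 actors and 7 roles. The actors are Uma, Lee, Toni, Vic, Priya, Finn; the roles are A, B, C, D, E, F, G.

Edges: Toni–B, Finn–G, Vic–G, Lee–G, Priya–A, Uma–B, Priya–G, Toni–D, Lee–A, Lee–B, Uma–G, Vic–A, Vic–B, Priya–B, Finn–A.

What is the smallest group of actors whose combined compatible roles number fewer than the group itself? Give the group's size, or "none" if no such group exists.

4

Take S = {Uma, Lee, Vic, Priya}. Its neighbourhood is {A, B, G}, so |N(S)| = 3 < |S| = 4.
Every subset of size less than 4 has at least as many neighbours as members, so 4 is the minimum.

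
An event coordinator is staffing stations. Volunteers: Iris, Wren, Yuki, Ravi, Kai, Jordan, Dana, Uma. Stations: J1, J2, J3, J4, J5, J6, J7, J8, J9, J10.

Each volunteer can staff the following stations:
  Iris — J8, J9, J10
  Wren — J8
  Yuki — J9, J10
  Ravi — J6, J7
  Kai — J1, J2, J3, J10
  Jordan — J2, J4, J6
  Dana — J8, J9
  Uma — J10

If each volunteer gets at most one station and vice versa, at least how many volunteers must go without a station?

For example, pair Iris-J10, Wren-J8, Yuki-J9, Ravi-J7, Kai-J3, Jordan-J6.
The set {Iris, Wren, Yuki, Dana, Uma} has only 3 neighbours ({J10, J8, J9}), so by Hall's theorem at most 6 of the 8 volunteers can be matched.
That matches 6 of the 8, leaving 2 unmatched; no matching can do better.

2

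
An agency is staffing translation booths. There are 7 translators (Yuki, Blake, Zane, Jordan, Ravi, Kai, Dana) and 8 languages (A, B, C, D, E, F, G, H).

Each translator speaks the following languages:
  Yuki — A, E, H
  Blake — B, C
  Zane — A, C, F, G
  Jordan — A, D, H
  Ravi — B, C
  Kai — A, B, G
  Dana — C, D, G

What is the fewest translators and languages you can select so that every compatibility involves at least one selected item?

7

{Yuki, Blake, Zane, Jordan, Ravi, Kai, Dana} is a vertex cover of size 7: every edge has an endpoint in this set.
No smaller cover exists because Yuki–E, Blake–C, Zane–F, Jordan–D, Ravi–B, Kai–A, Dana–G is a matching of size 7, and a cover must include an endpoint of each of these disjoint edges (König's theorem).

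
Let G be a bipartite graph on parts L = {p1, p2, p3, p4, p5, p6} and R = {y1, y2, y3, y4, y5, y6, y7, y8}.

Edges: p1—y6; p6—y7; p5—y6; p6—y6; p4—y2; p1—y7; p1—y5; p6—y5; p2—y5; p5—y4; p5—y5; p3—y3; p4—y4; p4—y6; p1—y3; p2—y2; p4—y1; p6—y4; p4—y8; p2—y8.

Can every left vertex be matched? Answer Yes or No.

For example, pair p1-y5, p2-y8, p3-y3, p4-y6, p5-y4, p6-y7.
Every left vertex is matched, so this matching saturates all of them.

Yes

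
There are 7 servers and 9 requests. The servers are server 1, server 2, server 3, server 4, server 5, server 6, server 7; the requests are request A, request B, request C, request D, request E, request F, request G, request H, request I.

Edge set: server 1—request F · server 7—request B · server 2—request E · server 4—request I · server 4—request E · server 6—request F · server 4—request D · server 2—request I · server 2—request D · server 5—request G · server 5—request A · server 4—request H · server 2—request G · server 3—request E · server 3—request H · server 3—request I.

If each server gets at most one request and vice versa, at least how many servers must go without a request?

1

For example, pair server 1–request F, server 2–request E, server 3–request I, server 4–request H, server 5–request G, server 7–request B.
The set {server 1, server 6} has only 1 neighbour ({request F}), so by Hall's theorem at most 6 of the 7 servers can be matched.
That matches 6 of the 7, leaving 1 unmatched; no matching can do better.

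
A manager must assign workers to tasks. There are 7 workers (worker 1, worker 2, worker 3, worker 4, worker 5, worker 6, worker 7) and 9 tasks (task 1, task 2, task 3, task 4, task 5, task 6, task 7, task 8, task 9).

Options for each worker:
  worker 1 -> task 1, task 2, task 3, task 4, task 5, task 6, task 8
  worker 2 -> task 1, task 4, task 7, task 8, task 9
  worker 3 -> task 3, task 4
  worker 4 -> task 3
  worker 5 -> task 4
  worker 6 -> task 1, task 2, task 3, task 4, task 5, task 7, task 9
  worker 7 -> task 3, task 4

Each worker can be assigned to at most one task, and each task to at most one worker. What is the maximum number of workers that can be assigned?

5

A valid assignment of size 5: worker 1-task 5, worker 2-task 8, worker 3-task 4, worker 4-task 3, worker 6-task 1.
The set {worker 3, worker 4, worker 5, worker 7} has only 2 neighbours ({task 3, task 4}), so by Hall's theorem at most 5 of the 7 workers can be matched.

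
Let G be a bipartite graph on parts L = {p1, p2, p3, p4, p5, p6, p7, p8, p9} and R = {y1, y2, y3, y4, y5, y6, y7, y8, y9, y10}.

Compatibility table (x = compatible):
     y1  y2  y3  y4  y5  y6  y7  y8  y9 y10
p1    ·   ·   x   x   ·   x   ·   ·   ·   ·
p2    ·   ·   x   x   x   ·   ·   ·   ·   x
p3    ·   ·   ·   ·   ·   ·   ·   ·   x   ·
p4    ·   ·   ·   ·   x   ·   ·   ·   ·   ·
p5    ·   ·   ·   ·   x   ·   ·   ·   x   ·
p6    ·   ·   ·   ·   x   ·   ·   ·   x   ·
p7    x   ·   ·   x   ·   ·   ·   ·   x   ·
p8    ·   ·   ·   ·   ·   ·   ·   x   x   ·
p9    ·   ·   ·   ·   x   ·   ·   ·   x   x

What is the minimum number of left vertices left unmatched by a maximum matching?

One maximum matching: p1–y4, p2–y3, p3–y9, p4–y5, p7–y1, p8–y8, p9–y10.
The set {p3, p4, p5, p6} has only 2 neighbours ({y5, y9}), so by Hall's theorem at most 7 of the 9 left vertices can be matched.
That matches 7 of the 9, leaving 2 unmatched; no matching can do better.

2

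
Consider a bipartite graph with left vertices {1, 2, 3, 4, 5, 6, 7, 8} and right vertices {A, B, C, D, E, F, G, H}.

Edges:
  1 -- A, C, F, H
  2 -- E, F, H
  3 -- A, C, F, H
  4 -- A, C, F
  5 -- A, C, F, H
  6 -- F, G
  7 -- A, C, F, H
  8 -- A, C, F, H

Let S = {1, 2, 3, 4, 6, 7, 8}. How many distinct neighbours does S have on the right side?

The union of neighbours of {1, 2, 3, 4, 6, 7, 8} is {A, C, E, F, G, H}, which has 6 elements.
Since |N(S)| = 6 < |S| = 7, Hall's condition fails for this subset.

6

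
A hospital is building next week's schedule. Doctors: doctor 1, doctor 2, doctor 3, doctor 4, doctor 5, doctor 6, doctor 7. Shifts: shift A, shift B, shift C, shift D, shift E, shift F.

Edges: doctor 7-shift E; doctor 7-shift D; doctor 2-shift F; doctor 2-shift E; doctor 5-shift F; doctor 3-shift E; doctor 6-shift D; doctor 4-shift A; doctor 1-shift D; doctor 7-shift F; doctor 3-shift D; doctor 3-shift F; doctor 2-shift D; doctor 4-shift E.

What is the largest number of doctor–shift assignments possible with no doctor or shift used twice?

4

A valid assignment of size 4: doctor 1-shift D, doctor 2-shift F, doctor 3-shift E, doctor 4-shift A.
The set {doctor 1, doctor 2, doctor 3, doctor 5, doctor 6, doctor 7} has only 3 neighbours ({shift D, shift E, shift F}), so by Hall's theorem at most 4 of the 7 doctors can be matched.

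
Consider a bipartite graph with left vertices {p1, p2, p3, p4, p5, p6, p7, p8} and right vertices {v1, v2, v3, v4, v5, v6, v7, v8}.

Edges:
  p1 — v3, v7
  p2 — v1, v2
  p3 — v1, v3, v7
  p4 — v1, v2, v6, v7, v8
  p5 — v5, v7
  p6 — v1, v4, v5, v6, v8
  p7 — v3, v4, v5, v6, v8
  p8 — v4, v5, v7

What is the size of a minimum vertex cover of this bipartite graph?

The 8 edges p1–v3, p2–v2, p3–v1, p4–v8, p5–v5, p6–v4, p7–v6, p8–v7 form a matching, so any vertex cover needs at least 8 vertices (one per matched edge).
Conversely {p1, p2, p3, p4, p5, p6, p7, p8} meets every edge and has exactly 8 vertices, so 8 is optimal.

8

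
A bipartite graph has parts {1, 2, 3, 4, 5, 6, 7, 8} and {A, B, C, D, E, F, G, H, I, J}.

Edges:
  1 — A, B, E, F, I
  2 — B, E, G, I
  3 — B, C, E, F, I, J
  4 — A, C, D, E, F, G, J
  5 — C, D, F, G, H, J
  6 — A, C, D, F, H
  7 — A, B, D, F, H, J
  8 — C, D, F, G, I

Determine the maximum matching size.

One maximum matching: 1-E, 2-I, 3-B, 4-F, 5-J, 6-H, 7-A, 8-G.
All 8 left vertices are matched, so no larger matching exists.

8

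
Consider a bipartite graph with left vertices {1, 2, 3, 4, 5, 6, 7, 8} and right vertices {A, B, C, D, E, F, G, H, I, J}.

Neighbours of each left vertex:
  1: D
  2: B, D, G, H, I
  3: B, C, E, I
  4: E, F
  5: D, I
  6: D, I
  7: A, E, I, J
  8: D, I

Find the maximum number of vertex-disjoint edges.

6

A valid assignment of size 6: 1→D, 2→G, 3→B, 4→F, 5→I, 7→E.
The set {1, 5, 6, 8} has only 2 neighbours ({D, I}), so by Hall's theorem at most 6 of the 8 left vertices can be matched.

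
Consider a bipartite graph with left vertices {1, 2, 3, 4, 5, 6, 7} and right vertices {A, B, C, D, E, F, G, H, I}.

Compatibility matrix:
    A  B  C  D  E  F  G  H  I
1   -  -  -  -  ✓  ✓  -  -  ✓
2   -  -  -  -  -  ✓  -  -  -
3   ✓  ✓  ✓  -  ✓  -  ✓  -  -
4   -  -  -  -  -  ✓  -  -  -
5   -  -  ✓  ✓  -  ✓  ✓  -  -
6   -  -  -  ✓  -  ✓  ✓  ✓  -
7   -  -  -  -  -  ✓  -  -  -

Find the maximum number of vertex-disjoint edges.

One maximum matching: 1-E, 2-F, 3-G, 5-C, 6-D.
The set {2, 4, 7} has only 1 neighbour ({F}), so by Hall's theorem at most 5 of the 7 left vertices can be matched.

5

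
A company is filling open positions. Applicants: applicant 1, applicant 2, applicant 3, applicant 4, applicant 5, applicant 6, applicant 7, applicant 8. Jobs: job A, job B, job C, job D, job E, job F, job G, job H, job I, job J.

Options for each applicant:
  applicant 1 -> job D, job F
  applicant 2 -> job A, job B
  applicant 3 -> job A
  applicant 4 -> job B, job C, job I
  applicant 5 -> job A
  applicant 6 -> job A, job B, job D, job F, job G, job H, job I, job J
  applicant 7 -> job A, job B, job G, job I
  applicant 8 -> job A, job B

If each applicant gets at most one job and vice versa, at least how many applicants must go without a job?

2

A valid assignment of size 6: applicant 1–job F, applicant 2–job B, applicant 3–job A, applicant 4–job I, applicant 6–job J, applicant 7–job G.
The set {applicant 2, applicant 3, applicant 5, applicant 8} has only 2 neighbours ({job A, job B}), so by Hall's theorem at most 6 of the 8 applicants can be matched.
That matches 6 of the 8, leaving 2 unmatched; no matching can do better.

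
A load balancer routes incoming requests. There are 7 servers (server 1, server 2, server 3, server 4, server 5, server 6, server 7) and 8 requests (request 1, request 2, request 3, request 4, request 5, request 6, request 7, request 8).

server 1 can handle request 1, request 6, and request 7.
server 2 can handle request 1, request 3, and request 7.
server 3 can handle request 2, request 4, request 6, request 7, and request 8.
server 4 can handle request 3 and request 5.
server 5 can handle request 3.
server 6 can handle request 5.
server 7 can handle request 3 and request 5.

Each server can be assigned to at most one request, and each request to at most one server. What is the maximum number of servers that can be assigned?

For example, pair server 1–request 1, server 2–request 7, server 3–request 6, server 4–request 5, server 5–request 3.
The set {server 4, server 5, server 6, server 7} has only 2 neighbours ({request 3, request 5}), so by Hall's theorem at most 5 of the 7 servers can be matched.

5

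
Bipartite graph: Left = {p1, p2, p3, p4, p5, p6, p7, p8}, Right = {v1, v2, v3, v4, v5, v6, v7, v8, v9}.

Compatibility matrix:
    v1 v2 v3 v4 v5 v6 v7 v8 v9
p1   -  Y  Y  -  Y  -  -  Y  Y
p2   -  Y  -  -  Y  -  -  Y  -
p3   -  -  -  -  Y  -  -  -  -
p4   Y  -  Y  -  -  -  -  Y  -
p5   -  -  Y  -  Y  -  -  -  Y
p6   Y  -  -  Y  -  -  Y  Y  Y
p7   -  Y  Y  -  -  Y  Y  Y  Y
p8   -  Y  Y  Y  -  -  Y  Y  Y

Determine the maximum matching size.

For example, pair p1→v2, p2→v8, p3→v5, p4→v1, p5→v9, p6→v4, p7→v6, p8→v3.
All 8 left vertices are matched, so no larger matching exists.

8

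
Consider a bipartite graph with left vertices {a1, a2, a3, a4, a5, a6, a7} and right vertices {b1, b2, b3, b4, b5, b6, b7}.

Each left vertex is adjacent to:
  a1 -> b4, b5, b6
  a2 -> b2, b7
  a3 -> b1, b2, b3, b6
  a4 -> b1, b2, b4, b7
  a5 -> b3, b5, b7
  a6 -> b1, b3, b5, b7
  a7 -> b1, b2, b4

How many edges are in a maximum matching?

7

One maximum matching: a1–b6, a2–b2, a3–b1, a4–b7, a5–b3, a6–b5, a7–b4.
All 7 left vertices are matched, so no larger matching exists.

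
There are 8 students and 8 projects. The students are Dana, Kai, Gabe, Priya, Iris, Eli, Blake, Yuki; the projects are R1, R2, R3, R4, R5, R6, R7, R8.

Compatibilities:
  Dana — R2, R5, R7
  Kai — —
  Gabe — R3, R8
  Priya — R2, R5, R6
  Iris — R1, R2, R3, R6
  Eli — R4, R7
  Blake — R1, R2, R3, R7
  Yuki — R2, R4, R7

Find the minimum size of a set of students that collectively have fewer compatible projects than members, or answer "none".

1

Take S = {Kai}. Its neighbourhood is {}, so |N(S)| = 0 < |S| = 1.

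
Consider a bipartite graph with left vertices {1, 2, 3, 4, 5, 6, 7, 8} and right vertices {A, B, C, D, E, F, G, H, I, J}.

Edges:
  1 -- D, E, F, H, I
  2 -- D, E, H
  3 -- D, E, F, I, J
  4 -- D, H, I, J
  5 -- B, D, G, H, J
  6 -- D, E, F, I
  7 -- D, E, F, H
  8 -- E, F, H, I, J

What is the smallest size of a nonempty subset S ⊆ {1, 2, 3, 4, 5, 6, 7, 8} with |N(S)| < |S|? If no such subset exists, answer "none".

Take S = {1, 2, 3, 4, 6, 7, 8}. Its neighbourhood is {D, E, F, H, I, J}, so |N(S)| = 6 < |S| = 7.
Every subset of size less than 7 has at least as many neighbours as members, so 7 is the minimum.

7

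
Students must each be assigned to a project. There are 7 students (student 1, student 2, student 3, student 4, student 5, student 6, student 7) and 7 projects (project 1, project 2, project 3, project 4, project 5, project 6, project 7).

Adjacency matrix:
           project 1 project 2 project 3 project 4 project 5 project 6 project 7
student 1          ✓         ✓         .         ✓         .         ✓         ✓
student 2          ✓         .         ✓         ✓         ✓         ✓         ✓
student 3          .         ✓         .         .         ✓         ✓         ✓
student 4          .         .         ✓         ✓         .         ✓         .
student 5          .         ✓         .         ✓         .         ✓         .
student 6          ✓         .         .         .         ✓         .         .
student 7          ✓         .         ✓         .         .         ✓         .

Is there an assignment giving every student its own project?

Yes

A valid assignment of size 7: student 1→project 6, student 2→project 7, student 3→project 2, student 4→project 3, student 5→project 4, student 6→project 5, student 7→project 1.
Every student is matched, so this is a perfect matching.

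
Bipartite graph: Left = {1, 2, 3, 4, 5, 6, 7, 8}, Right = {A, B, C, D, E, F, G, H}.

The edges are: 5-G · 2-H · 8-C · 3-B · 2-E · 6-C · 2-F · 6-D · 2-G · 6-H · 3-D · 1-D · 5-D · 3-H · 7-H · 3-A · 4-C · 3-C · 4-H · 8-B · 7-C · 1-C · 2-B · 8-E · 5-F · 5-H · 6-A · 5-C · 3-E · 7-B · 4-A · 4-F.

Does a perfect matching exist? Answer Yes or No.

Yes

A valid assignment of size 8: 1–D, 2–E, 3–A, 4–F, 5–G, 6–H, 7–C, 8–B.
All 8 left vertices are covered.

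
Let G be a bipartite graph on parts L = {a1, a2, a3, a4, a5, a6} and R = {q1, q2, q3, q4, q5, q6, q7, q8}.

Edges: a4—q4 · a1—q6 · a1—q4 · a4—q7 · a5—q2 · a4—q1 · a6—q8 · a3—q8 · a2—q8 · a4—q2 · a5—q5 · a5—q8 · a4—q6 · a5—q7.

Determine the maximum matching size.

4

For example, pair a1–q4, a2–q8, a4–q6, a5–q2.
The set {a2, a3, a6} has only 1 neighbour ({q8}), so by Hall's theorem at most 4 of the 6 left vertices can be matched.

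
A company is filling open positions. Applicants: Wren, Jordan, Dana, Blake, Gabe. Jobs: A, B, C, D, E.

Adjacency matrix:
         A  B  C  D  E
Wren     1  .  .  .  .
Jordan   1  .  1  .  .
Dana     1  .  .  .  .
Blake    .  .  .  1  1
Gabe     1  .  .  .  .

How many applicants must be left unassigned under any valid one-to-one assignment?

2

One maximum matching: Wren→A, Jordan→C, Blake→E.
The set {Wren, Dana, Gabe} has only 1 neighbour ({A}), so by Hall's theorem at most 3 of the 5 applicants can be matched.
That matches 3 of the 5, leaving 2 unmatched; no matching can do better.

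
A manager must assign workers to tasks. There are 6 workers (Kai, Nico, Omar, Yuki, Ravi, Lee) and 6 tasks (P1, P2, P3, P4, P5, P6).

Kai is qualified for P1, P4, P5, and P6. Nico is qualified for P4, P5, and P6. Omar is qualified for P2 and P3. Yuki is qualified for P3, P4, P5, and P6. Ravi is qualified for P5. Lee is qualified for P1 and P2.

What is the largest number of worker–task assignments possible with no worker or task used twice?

One maximum matching: Kai-P6, Nico-P4, Omar-P2, Yuki-P3, Ravi-P5, Lee-P1.
This saturates every worker, so 6 is the maximum.

6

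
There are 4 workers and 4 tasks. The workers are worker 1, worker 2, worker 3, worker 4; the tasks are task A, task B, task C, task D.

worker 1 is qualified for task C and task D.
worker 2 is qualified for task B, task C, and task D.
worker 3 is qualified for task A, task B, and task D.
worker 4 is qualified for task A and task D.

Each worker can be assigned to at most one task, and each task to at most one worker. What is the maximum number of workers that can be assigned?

4

A valid assignment of size 4: worker 1-task C, worker 2-task B, worker 3-task A, worker 4-task D.
This saturates every worker, so 4 is the maximum.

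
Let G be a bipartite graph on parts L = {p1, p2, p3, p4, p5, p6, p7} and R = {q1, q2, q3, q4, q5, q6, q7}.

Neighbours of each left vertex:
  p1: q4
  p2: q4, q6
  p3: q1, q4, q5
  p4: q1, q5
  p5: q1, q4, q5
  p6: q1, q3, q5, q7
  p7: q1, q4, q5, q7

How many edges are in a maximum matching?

For example, pair p1→q4, p2→q6, p3→q1, p4→q5, p6→q3, p7→q7.
The set {p1, p3, p4, p5} has only 3 neighbours ({q1, q4, q5}), so by Hall's theorem at most 6 of the 7 left vertices can be matched.

6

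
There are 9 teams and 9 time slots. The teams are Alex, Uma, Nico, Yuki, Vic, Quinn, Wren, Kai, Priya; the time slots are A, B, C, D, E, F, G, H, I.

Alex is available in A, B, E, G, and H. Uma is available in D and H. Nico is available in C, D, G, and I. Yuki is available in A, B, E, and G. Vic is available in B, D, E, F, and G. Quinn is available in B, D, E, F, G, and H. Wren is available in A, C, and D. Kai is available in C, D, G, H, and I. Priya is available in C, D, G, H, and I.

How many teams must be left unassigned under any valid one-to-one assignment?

0

For example, pair Alex-A, Uma-D, Nico-I, Yuki-B, Vic-E, Quinn-F, Wren-C, Kai-H, Priya-G.
This saturates every team, so 9 is the maximum.
That matches 9 of the 9, leaving 0 unmatched; no matching can do better.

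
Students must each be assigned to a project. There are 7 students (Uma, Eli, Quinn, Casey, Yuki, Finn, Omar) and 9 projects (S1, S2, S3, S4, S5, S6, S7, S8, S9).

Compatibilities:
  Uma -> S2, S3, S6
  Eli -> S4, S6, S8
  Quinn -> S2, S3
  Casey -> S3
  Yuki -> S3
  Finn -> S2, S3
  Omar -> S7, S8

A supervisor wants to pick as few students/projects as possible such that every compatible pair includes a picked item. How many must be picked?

The 5 edges Uma–S6, Eli–S4, Quinn–S2, Casey–S3, Omar–S8 form a matching, so any vertex cover needs at least 5 vertices (one per matched edge).
Conversely {Uma, Eli, Omar, S2, S3} meets every edge and has exactly 5 vertices, so 5 is optimal.

5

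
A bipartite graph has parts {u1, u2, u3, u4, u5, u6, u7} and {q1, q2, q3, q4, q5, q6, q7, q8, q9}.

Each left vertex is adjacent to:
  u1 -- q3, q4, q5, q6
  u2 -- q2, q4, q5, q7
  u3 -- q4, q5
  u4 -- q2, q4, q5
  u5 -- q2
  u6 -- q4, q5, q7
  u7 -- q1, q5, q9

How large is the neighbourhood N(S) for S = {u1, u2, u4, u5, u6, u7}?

The union of neighbours of {u1, u2, u4, u5, u6, u7} is {q1, q2, q3, q4, q5, q6, q7, q9}, which has 8 elements.
Since |N(S)| = 8 ≥ |S| = 6, Hall's condition holds for this subset.

8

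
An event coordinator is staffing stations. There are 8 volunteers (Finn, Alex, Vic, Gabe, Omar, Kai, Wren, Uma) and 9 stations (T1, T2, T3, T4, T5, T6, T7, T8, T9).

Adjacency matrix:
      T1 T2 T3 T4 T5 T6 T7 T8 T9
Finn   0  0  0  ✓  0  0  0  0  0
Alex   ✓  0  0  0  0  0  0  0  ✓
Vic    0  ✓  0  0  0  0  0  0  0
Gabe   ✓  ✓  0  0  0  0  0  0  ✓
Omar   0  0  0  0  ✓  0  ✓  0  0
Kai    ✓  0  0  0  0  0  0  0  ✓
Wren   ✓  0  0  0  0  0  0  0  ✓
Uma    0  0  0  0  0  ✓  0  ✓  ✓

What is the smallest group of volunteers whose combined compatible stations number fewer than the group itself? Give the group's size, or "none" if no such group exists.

3

Take S = {Alex, Kai, Wren}. Its neighbourhood is {T1, T9}, so |N(S)| = 2 < |S| = 3.
Every subset of size less than 3 has at least as many neighbours as members, so 3 is the minimum.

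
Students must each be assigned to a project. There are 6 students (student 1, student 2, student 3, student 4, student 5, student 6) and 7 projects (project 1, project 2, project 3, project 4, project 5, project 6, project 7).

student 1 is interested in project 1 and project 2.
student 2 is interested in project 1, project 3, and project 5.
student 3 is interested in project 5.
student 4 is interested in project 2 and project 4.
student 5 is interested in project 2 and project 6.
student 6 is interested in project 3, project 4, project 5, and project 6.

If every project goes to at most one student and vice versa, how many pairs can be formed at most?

For example, pair student 1–project 1, student 2–project 3, student 3–project 5, student 4–project 2, student 5–project 6, student 6–project 4.
All 6 students are matched, so no larger matching exists.

6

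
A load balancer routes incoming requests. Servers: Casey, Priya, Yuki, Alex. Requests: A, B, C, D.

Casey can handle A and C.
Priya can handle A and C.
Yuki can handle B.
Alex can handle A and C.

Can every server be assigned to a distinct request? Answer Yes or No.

The set {Casey, Priya, Alex} has only 2 neighbours ({A, C}), so by Hall's theorem at most 3 of the 4 servers can be matched.
Hence no matching covers every server.

No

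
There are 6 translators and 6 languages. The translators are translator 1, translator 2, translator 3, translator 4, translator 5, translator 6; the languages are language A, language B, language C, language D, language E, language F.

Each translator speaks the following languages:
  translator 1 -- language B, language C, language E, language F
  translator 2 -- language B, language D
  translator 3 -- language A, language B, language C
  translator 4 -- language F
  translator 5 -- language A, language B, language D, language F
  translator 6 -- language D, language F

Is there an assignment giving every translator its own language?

For example, pair translator 1–language E, translator 2–language B, translator 3–language C, translator 4–language F, translator 5–language A, translator 6–language D.
All 6 translators are covered.

Yes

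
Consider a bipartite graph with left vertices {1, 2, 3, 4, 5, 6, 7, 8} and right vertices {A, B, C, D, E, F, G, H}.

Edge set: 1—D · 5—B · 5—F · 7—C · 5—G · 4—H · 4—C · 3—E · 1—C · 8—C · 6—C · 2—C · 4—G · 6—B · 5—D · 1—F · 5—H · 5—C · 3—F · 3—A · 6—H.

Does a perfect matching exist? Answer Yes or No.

No

The set {2, 7, 8} has only 1 neighbour ({C}), so by Hall's theorem at most 6 of the 8 left vertices can be matched.
Hence no matching covers every left vertex.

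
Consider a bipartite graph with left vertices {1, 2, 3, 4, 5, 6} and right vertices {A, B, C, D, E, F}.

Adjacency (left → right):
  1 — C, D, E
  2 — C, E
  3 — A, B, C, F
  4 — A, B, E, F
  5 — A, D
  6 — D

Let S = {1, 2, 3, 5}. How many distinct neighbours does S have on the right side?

The union of neighbours of {1, 2, 3, 5} is {A, B, C, D, E, F}, which has 6 elements.
Since |N(S)| = 6 ≥ |S| = 4, Hall's condition holds for this subset.

6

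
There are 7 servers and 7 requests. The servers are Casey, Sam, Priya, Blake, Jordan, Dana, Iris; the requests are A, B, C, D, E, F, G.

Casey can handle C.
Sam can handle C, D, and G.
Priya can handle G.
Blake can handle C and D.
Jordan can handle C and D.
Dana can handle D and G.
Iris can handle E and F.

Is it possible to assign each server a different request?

No

The set {Casey, Sam, Priya, Blake, Jordan, Dana} has only 3 neighbours ({C, D, G}), so by Hall's theorem at most 4 of the 7 servers can be matched.
Hence no matching covers every server.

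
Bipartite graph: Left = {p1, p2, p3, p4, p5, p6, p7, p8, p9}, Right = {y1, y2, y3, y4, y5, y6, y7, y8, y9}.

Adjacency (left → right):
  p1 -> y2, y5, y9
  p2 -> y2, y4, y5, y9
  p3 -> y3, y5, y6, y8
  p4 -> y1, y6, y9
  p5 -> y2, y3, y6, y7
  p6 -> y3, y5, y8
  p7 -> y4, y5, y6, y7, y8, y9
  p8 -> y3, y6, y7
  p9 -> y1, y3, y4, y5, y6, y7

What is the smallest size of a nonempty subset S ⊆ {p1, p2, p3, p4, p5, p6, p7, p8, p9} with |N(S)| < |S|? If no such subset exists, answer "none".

A matching saturating every left vertex exists, for instance p1→y5, p2→y4, p3→y3, p4→y1, p5→y2, p6→y8, p7→y9, p8→y7, p9→y6.
By Hall's marriage theorem, this means |N(S)| ≥ |S| for every subset S, so no violating subset exists.

none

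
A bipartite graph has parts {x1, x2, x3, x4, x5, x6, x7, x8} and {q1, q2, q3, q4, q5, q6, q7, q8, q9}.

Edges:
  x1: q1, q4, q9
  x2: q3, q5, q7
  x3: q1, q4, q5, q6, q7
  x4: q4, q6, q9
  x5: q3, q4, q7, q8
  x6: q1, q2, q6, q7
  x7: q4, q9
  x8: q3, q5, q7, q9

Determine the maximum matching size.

A valid assignment of size 8: x1-q1, x2-q7, x3-q6, x4-q9, x5-q8, x6-q2, x7-q4, x8-q5.
All 8 left vertices are matched, so no larger matching exists.

8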